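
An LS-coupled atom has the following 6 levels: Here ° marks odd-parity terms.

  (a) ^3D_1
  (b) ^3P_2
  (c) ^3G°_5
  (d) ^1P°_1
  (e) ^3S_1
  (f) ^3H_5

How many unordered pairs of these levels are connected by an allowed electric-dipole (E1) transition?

(a)–(b): forbidden (parity).
(a)–(c): forbidden (ΔL, ΔJ).
(a)–(d): forbidden (ΔS).
(a)–(e): forbidden (parity, ΔL).
(a)–(f): forbidden (parity, ΔL, ΔJ).
(b)–(c): forbidden (ΔL, ΔJ).
(b)–(d): forbidden (ΔS).
(b)–(e): forbidden (parity).
(b)–(f): forbidden (parity, ΔL, ΔJ).
(c)–(d): forbidden (parity, ΔS, ΔL, ΔJ).
(c)–(e): forbidden (ΔL, ΔJ).
(c)–(f): allowed.
(d)–(e): forbidden (ΔS).
(d)–(f): forbidden (ΔS, ΔL, ΔJ).
(e)–(f): forbidden (parity, ΔL, ΔJ).
Allowed pairs: 1 of 15.

1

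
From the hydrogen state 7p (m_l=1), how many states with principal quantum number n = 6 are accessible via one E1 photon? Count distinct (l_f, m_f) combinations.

E1 requires Δl = ±1, so l_f ∈ {0, 2}; with 0 ≤ l_f ≤ n_f−1 = 5, the allowed l_f values are {0, 2}.
For l_f = 0: m_f ∈ {m_i−1, m_i, m_i+1} ∩ [−0, 0] = {0} → 1 state.
For l_f = 2: m_f ∈ {m_i−1, m_i, m_i+1} ∩ [−2, 2] = {0, 1, 2} → 3 states.
Total: 4.

4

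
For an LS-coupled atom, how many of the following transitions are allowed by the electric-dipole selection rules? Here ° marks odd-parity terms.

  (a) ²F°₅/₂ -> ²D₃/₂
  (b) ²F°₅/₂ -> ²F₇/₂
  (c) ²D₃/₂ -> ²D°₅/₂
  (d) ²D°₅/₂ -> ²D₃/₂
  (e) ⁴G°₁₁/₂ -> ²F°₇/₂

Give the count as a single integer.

4

(a) allowed
(b) allowed
(c) allowed
(d) allowed
(e) forbidden (parity, ΔS, ΔJ fail)
Total allowed: 4 of 5.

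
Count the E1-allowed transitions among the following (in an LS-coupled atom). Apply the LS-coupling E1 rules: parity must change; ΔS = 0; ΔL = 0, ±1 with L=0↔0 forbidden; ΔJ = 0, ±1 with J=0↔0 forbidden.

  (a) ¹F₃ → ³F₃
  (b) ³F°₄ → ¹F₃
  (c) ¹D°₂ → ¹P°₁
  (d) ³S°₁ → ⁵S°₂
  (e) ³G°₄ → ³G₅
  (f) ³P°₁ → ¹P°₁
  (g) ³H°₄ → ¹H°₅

1

(a) forbidden (parity, ΔS fail)
(b) forbidden (ΔS fails)
(c) forbidden (parity fails)
(d) forbidden (parity, ΔS, ΔL fail)
(e) allowed
(f) forbidden (parity, ΔS fail)
(g) forbidden (parity, ΔS fail)
Total allowed: 1 of 7.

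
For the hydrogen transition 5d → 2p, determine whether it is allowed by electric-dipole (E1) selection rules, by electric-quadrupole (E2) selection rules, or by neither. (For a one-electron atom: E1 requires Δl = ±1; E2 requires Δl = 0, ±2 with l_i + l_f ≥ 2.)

E1

Δl = 1 − 2 = -1; l_i + l_f = 3.
E1 (Δl = ±1): satisfied.
E2 (Δl = 0,±2, l_i+l_f ≥ 2): not satisfied.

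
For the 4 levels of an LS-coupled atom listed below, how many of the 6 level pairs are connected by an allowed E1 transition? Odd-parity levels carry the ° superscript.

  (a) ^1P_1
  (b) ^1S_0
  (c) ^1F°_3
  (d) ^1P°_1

2

(a)–(b): forbidden (parity).
(a)–(c): forbidden (ΔL, ΔJ).
(a)–(d): allowed.
(b)–(c): forbidden (ΔL, ΔJ).
(b)–(d): allowed.
(c)–(d): forbidden (parity, ΔL, ΔJ).
Allowed pairs: 2 of 6.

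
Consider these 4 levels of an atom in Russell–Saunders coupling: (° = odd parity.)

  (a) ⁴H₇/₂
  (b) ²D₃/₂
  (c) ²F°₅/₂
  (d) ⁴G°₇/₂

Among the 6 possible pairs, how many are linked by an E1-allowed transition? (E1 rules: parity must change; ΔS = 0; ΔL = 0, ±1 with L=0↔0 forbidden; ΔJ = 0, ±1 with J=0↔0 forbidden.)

(a)–(b): forbidden (parity, ΔS, ΔL, ΔJ).
(a)–(c): forbidden (ΔS, ΔL).
(a)–(d): allowed.
(b)–(c): allowed.
(b)–(d): forbidden (ΔS, ΔL, ΔJ).
(c)–(d): forbidden (parity, ΔS).
Allowed pairs: 2 of 6.

2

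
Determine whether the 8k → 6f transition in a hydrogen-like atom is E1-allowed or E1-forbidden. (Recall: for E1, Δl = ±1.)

forbidden

Initial l = 7, final l = 3, so Δl = -4. E1 requires Δl = ±1: ✗.
The transition is electric-dipole forbidden.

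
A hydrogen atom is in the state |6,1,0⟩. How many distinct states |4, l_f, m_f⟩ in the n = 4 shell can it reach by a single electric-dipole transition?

E1 requires Δl = ±1, so l_f ∈ {0, 2}; with 0 ≤ l_f ≤ n_f−1 = 3, the allowed l_f values are {0, 2}.
For l_f = 0: m_f ∈ {m_i−1, m_i, m_i+1} ∩ [−0, 0] = {0} → 1 state.
For l_f = 2: m_f ∈ {m_i−1, m_i, m_i+1} ∩ [−2, 2] = {-1, 0, 1} → 3 states.
Total: 4.

4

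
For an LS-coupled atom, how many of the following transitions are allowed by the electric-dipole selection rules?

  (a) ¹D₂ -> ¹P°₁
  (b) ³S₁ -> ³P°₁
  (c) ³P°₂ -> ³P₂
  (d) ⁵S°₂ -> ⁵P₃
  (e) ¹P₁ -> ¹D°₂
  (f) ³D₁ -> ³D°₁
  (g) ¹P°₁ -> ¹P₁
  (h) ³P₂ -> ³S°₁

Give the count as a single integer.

8

(a) allowed
(b) allowed
(c) allowed
(d) allowed
(e) allowed
(f) allowed
(g) allowed
(h) allowed
Total allowed: 8 of 8.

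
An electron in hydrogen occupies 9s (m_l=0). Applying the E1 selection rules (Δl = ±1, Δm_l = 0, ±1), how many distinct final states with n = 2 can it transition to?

E1 requires Δl = ±1, so l_f ∈ {-1, 1}; with 0 ≤ l_f ≤ n_f−1 = 1, the allowed l_f values are {1}.
For l_f = 1: m_f ∈ {m_i−1, m_i, m_i+1} ∩ [−1, 1] = {-1, 0, 1} → 3 states.
Total: 3.

3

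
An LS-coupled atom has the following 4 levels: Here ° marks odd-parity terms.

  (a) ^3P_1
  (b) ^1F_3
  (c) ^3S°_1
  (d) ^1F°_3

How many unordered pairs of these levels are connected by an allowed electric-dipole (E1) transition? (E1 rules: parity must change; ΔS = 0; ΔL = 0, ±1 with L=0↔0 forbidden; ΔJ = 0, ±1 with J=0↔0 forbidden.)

2

(a)–(b): forbidden (parity, ΔS, ΔL, ΔJ).
(a)–(c): allowed.
(a)–(d): forbidden (ΔS, ΔL, ΔJ).
(b)–(c): forbidden (ΔS, ΔL, ΔJ).
(b)–(d): allowed.
(c)–(d): forbidden (parity, ΔS, ΔL, ΔJ).
Allowed pairs: 2 of 6.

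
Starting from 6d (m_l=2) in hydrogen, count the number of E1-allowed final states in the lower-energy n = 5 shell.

4

E1 requires Δl = ±1, so l_f ∈ {1, 3}; with 0 ≤ l_f ≤ n_f−1 = 4, the allowed l_f values are {1, 3}.
For l_f = 1: m_f ∈ {m_i−1, m_i, m_i+1} ∩ [−1, 1] = {1} → 1 state.
For l_f = 3: m_f ∈ {m_i−1, m_i, m_i+1} ∩ [−3, 3] = {1, 2, 3} → 3 states.
Total: 4.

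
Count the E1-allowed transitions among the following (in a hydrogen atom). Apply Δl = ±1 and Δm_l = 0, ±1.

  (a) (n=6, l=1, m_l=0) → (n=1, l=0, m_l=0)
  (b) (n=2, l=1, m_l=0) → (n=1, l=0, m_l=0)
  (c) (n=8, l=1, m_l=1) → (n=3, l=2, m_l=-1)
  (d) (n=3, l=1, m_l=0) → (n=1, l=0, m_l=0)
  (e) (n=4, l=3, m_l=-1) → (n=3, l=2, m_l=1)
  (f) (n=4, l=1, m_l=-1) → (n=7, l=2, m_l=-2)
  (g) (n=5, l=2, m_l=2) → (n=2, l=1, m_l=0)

4

(a) allowed
(b) allowed
(c) forbidden — Δm_l = -2 (E1 requires Δm_l = 0, ±1)
(d) allowed
(e) forbidden — Δm_l = +2 (E1 requires Δm_l = 0, ±1)
(f) allowed
(g) forbidden — Δm_l = -2 (E1 requires Δm_l = 0, ±1)
Total allowed: 4 of 7.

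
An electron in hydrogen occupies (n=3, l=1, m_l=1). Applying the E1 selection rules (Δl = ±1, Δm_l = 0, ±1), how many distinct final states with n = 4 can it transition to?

E1 requires Δl = ±1, so l_f ∈ {0, 2}; with 0 ≤ l_f ≤ n_f−1 = 3, the allowed l_f values are {0, 2}.
For l_f = 0: m_f ∈ {m_i−1, m_i, m_i+1} ∩ [−0, 0] = {0} → 1 state.
For l_f = 2: m_f ∈ {m_i−1, m_i, m_i+1} ∩ [−2, 2] = {0, 1, 2} → 3 states.
Total: 4.

4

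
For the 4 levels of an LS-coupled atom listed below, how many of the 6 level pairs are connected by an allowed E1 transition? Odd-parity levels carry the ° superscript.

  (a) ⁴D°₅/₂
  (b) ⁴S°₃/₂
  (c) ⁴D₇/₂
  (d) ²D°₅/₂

1

(a)–(b): forbidden (parity, ΔL).
(a)–(c): allowed.
(a)–(d): forbidden (parity, ΔS).
(b)–(c): forbidden (ΔL, ΔJ).
(b)–(d): forbidden (parity, ΔS, ΔL).
(c)–(d): forbidden (ΔS).
Allowed pairs: 1 of 6.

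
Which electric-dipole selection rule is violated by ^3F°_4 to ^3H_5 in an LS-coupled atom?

the ΔL = 0, ±1 rule

Initial level: S=1, L=3, J=4, parity odd. Final level: S=1, L=5, J=5, parity even.
Parity must change: odd → even — ✓.
ΔS = 0: S: 1 → 1 — ✓.
ΔL = 0, ±1 (not L=0↔0): L: 3 → 5, ΔL = +2 — ✗.
ΔJ = 0, ±1 (not J=0↔0): J: 4 → 5, ΔJ = +1 — ✓.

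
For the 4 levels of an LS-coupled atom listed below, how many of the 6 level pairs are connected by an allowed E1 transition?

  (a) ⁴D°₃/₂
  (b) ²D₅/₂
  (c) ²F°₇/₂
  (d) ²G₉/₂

(a)–(b): forbidden (ΔS).
(a)–(c): forbidden (parity, ΔS, ΔJ).
(a)–(d): forbidden (ΔS, ΔL, ΔJ).
(b)–(c): allowed.
(b)–(d): forbidden (parity, ΔL, ΔJ).
(c)–(d): allowed.
Allowed pairs: 2 of 6.

2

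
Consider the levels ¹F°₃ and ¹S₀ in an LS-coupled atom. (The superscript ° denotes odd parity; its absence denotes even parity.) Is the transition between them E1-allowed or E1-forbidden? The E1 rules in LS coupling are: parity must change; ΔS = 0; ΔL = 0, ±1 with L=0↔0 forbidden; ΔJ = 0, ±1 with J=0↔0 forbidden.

Reading off the term symbols: S 0→0, L 3→0, J 3→0, parity odd→even.
Parity must change: odd → even — ok.
ΔS = 0: S: 0 → 0 — ok.
ΔL = 0, ±1 (not L=0↔0): L: 3 → 0, ΔL = -3 — fails.
ΔJ = 0, ±1 (not J=0↔0): J: 3 → 0, ΔJ = -3 — fails.
Rule(s) violated: ΔL, ΔJ.

forbidden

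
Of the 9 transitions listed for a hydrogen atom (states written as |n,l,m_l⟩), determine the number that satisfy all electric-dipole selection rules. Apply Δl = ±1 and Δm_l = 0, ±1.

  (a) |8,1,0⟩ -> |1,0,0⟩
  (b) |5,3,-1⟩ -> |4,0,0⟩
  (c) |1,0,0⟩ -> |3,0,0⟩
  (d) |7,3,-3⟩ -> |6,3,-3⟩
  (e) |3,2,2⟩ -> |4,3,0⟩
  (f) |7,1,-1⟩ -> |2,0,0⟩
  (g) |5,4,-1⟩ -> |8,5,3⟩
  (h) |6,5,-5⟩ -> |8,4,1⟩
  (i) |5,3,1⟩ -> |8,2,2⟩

(a) allowed
(b) forbidden — Δl = -3 (E1 requires Δl = ±1)
(c) forbidden — Δl = +0 (E1 requires Δl = ±1)
(d) forbidden — Δl = +0 (E1 requires Δl = ±1)
(e) forbidden — Δm_l = -2 (E1 requires Δm_l = 0, ±1)
(f) allowed
(g) forbidden — Δm_l = +4 (E1 requires Δm_l = 0, ±1)
(h) forbidden — Δm_l = +6 (E1 requires Δm_l = 0, ±1)
(i) allowed
Total allowed: 3 of 9.

3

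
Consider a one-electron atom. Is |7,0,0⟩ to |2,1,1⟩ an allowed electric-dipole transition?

Initial l = 0, final l = 1, so Δl = +1. E1 requires Δl = ±1: ✓.
m_l: 0 → 1 (Δm_l = +1). |Δm_l| ≤ 1 ✓.
All E1 selection rules are satisfied.

allowed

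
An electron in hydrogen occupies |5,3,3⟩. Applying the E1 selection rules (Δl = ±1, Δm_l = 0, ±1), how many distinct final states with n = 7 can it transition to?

4

E1 requires Δl = ±1, so l_f ∈ {2, 4}; with 0 ≤ l_f ≤ n_f−1 = 6, the allowed l_f values are {2, 4}.
For l_f = 2: m_f ∈ {m_i−1, m_i, m_i+1} ∩ [−2, 2] = {2} → 1 state.
For l_f = 4: m_f ∈ {m_i−1, m_i, m_i+1} ∩ [−4, 4] = {2, 3, 4} → 3 states.
Total: 4.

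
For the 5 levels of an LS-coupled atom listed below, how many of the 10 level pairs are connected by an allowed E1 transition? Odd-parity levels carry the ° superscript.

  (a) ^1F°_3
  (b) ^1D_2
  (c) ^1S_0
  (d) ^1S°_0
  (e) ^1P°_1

(a)–(b): allowed.
(a)–(c): forbidden (ΔL, ΔJ).
(a)–(d): forbidden (parity, ΔL, ΔJ).
(a)–(e): forbidden (parity, ΔL, ΔJ).
(b)–(c): forbidden (parity, ΔL, ΔJ).
(b)–(d): forbidden (ΔL, ΔJ).
(b)–(e): allowed.
(c)–(d): forbidden (ΔL, ΔJ).
(c)–(e): allowed.
(d)–(e): forbidden (parity).
Allowed pairs: 3 of 10.

3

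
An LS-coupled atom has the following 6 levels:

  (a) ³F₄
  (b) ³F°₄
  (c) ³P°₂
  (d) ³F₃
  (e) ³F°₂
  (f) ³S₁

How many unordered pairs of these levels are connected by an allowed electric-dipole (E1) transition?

(a)–(b): allowed.
(a)–(c): forbidden (ΔL, ΔJ).
(a)–(d): forbidden (parity).
(a)–(e): forbidden (ΔJ).
(a)–(f): forbidden (parity, ΔL, ΔJ).
(b)–(c): forbidden (parity, ΔL, ΔJ).
(b)–(d): allowed.
(b)–(e): forbidden (parity, ΔJ).
(b)–(f): forbidden (ΔL, ΔJ).
(c)–(d): forbidden (ΔL).
(c)–(e): forbidden (parity, ΔL).
(c)–(f): allowed.
(d)–(e): allowed.
(d)–(f): forbidden (parity, ΔL, ΔJ).
(e)–(f): forbidden (ΔL).
Allowed pairs: 4 of 15.

4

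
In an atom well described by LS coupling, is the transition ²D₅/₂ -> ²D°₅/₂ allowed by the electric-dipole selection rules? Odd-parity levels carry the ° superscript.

Parity must change: even → odd — passes.
ΔS = 0: S: 1/2 → 1/2 — passes.
ΔL = 0, ±1 (not L=0↔0): L: 2 → 2, ΔL = +0 — passes.
ΔJ = 0, ±1 (not J=0↔0): J: 5/2 → 5/2, ΔJ = +0 — passes.
All four E1 rules are satisfied.

allowed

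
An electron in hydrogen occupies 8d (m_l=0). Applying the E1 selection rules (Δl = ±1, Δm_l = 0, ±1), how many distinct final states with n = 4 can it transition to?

E1 requires Δl = ±1, so l_f ∈ {1, 3}; with 0 ≤ l_f ≤ n_f−1 = 3, the allowed l_f values are {1, 3}.
For l_f = 1: m_f ∈ {m_i−1, m_i, m_i+1} ∩ [−1, 1] = {-1, 0, 1} → 3 states.
For l_f = 3: m_f ∈ {m_i−1, m_i, m_i+1} ∩ [−3, 3] = {-1, 0, 1} → 3 states.
Total: 6.

6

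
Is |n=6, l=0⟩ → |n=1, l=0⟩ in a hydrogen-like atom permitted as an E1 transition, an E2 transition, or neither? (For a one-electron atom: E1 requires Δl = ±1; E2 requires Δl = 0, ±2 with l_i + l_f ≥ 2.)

Δl = 0 − 0 = +0; l_i + l_f = 0.
E1 (Δl = ±1): not satisfied.
E2 (Δl = 0,±2, l_i+l_f ≥ 2): not satisfied.

neither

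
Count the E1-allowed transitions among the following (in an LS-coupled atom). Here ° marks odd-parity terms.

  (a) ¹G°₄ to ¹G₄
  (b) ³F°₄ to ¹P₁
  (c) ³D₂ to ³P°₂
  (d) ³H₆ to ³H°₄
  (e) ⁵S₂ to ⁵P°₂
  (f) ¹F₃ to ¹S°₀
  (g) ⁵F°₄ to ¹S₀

3

(a) allowed
(b) forbidden (ΔS, ΔL, ΔJ fail)
(c) allowed
(d) forbidden (ΔJ fails)
(e) allowed
(f) forbidden (ΔL, ΔJ fail)
(g) forbidden (ΔS, ΔL, ΔJ fail)
Total allowed: 3 of 7.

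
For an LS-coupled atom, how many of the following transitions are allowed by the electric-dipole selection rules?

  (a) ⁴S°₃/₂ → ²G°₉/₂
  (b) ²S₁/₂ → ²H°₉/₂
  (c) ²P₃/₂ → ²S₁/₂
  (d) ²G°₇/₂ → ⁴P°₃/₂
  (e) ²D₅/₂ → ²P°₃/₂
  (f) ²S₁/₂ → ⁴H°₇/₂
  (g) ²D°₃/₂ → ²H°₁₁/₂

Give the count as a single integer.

1

(a) forbidden (parity, ΔS, ΔL, ΔJ fail)
(b) forbidden (ΔL, ΔJ fail)
(c) forbidden (parity fails)
(d) forbidden (parity, ΔS, ΔL, ΔJ fail)
(e) allowed
(f) forbidden (ΔS, ΔL, ΔJ fail)
(g) forbidden (parity, ΔL, ΔJ fail)
Total allowed: 1 of 7.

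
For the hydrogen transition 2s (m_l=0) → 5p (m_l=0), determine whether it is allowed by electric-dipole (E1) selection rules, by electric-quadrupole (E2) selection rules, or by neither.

E1

Δl = 1 − 0 = +1; l_i + l_f = 1.
Δm_l = +0.
E1 (Δl = ±1, |Δm_l| ≤ 1): satisfied.
E2 (Δl = 0,±2, l_i+l_f ≥ 2, |Δm_l| ≤ 2): not satisfied.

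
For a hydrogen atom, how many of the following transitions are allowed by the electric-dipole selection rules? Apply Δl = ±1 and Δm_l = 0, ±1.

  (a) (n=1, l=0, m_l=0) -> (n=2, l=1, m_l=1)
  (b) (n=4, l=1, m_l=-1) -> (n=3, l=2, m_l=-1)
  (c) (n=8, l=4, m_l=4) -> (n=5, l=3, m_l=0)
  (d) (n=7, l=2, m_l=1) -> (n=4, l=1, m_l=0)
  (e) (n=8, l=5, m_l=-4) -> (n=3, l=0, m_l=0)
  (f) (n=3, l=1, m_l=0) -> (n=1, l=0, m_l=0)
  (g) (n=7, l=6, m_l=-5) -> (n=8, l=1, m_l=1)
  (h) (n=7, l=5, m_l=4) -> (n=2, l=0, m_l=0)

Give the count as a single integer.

(a) allowed
(b) allowed
(c) forbidden — Δm_l = -4 (E1 requires Δm_l = 0, ±1)
(d) allowed
(e) forbidden — Δl = -5 (E1 requires Δl = ±1); Δm_l = +4 (E1 requires Δm_l = 0, ±1)
(f) allowed
(g) forbidden — Δl = -5 (E1 requires Δl = ±1); Δm_l = +6 (E1 requires Δm_l = 0, ±1)
(h) forbidden — Δl = -5 (E1 requires Δl = ±1); Δm_l = -4 (E1 requires Δm_l = 0, ±1)
Total allowed: 4 of 8.

4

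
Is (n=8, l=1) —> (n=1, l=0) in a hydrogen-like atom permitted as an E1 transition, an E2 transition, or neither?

E1

Δl = 0 − 1 = -1; l_i + l_f = 1.
E1 (Δl = ±1): satisfied.
E2 (Δl = 0,±2, l_i+l_f ≥ 2): not satisfied.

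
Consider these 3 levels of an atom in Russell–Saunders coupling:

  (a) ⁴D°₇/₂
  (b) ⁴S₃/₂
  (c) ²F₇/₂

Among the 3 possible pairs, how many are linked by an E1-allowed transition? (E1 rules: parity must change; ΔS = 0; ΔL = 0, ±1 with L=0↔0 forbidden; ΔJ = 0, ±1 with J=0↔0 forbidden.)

(a)–(b): forbidden (ΔL, ΔJ).
(a)–(c): forbidden (ΔS).
(b)–(c): forbidden (parity, ΔS, ΔL, ΔJ).
Allowed pairs: 0 of 3.

0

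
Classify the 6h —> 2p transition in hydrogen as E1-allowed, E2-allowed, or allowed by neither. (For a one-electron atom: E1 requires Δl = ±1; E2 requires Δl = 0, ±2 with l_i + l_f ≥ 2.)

neither

Δl = 1 − 5 = -4; l_i + l_f = 6.
E1 (Δl = ±1): not satisfied.
E2 (Δl = 0,±2, l_i+l_f ≥ 2): not satisfied.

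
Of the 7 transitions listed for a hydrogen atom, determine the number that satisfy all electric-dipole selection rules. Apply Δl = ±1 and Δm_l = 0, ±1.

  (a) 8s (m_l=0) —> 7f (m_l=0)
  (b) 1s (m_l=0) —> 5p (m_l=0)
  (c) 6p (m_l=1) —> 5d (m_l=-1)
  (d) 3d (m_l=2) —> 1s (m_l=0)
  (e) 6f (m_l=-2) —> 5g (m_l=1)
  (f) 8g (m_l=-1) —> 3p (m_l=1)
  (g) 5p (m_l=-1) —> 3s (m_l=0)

(a) forbidden — Δl = +3 (E1 requires Δl = ±1)
(b) allowed
(c) forbidden — Δm_l = -2 (E1 requires Δm_l = 0, ±1)
(d) forbidden — Δl = -2 (E1 requires Δl = ±1); Δm_l = -2 (E1 requires Δm_l = 0, ±1)
(e) forbidden — Δm_l = +3 (E1 requires Δm_l = 0, ±1)
(f) forbidden — Δl = -3 (E1 requires Δl = ±1); Δm_l = +2 (E1 requires Δm_l = 0, ±1)
(g) allowed
Total allowed: 2 of 7.

2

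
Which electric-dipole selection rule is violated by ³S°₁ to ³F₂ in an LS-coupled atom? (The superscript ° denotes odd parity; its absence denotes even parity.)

the ΔL = 0, ±1 rule

Parity must change: odd → even — ok.
ΔS = 0: S: 1 → 1 — ok.
ΔL = 0, ±1 (not L=0↔0): L: 0 → 3, ΔL = +3 — fails.
ΔJ = 0, ±1 (not J=0↔0): J: 1 → 2, ΔJ = +1 — ok.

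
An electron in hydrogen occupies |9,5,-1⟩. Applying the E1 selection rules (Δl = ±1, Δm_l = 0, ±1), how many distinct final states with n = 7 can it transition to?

6

E1 requires Δl = ±1, so l_f ∈ {4, 6}; with 0 ≤ l_f ≤ n_f−1 = 6, the allowed l_f values are {4, 6}.
For l_f = 4: m_f ∈ {m_i−1, m_i, m_i+1} ∩ [−4, 4] = {-2, -1, 0} → 3 states.
For l_f = 6: m_f ∈ {m_i−1, m_i, m_i+1} ∩ [−6, 6] = {-2, -1, 0} → 3 states.
Total: 6.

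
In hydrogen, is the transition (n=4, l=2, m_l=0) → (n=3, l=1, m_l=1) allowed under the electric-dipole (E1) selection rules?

allowed

Initial l = 2, final l = 1, so Δl = -1. E1 requires Δl = ±1: satisfied.
m_l: 0 → 1 (Δm_l = +1). |Δm_l| ≤ 1 satisfied.
All E1 selection rules are satisfied.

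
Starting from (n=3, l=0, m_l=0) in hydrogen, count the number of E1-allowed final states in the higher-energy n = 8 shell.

E1 requires Δl = ±1, so l_f ∈ {-1, 1}; with 0 ≤ l_f ≤ n_f−1 = 7, the allowed l_f values are {1}.
For l_f = 1: m_f ∈ {m_i−1, m_i, m_i+1} ∩ [−1, 1] = {-1, 0, 1} → 3 states.
Total: 3.

3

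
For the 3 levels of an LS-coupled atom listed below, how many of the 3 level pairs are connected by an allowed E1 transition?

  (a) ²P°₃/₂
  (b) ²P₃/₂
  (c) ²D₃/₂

2

(a)–(b): allowed.
(a)–(c): allowed.
(b)–(c): forbidden (parity).
Allowed pairs: 2 of 3.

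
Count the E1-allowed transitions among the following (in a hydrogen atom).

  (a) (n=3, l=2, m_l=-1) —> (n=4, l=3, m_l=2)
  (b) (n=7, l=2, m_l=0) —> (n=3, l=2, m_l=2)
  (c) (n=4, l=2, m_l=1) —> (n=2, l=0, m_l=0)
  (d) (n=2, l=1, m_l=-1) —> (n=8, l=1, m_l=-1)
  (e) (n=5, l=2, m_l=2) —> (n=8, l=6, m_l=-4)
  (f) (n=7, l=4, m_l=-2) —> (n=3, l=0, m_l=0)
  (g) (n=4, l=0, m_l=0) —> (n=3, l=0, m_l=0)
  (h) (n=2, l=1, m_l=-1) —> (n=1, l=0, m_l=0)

1

(a) forbidden — Δm_l = +3 (E1 requires Δm_l = 0, ±1)
(b) forbidden — Δl = +0 (E1 requires Δl = ±1); Δm_l = +2 (E1 requires Δm_l = 0, ±1)
(c) forbidden — Δl = -2 (E1 requires Δl = ±1)
(d) forbidden — Δl = +0 (E1 requires Δl = ±1)
(e) forbidden — Δl = +4 (E1 requires Δl = ±1); Δm_l = -6 (E1 requires Δm_l = 0, ±1)
(f) forbidden — Δl = -4 (E1 requires Δl = ±1); Δm_l = +2 (E1 requires Δm_l = 0, ±1)
(g) forbidden — Δl = +0 (E1 requires Δl = ±1)
(h) allowed
Total allowed: 1 of 8.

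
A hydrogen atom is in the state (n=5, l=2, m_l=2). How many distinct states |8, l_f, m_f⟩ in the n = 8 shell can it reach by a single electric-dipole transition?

4

E1 requires Δl = ±1, so l_f ∈ {1, 3}; with 0 ≤ l_f ≤ n_f−1 = 7, the allowed l_f values are {1, 3}.
For l_f = 1: m_f ∈ {m_i−1, m_i, m_i+1} ∩ [−1, 1] = {1} → 1 state.
For l_f = 3: m_f ∈ {m_i−1, m_i, m_i+1} ∩ [−3, 3] = {1, 2, 3} → 3 states.
Total: 4.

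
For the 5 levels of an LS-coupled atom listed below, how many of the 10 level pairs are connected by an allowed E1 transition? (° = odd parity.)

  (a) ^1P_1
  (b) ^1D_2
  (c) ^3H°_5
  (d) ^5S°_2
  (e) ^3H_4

1

(a)–(b): forbidden (parity).
(a)–(c): forbidden (ΔS, ΔL, ΔJ).
(a)–(d): forbidden (ΔS).
(a)–(e): forbidden (parity, ΔS, ΔL, ΔJ).
(b)–(c): forbidden (ΔS, ΔL, ΔJ).
(b)–(d): forbidden (ΔS, ΔL).
(b)–(e): forbidden (parity, ΔS, ΔL, ΔJ).
(c)–(d): forbidden (parity, ΔS, ΔL, ΔJ).
(c)–(e): allowed.
(d)–(e): forbidden (ΔS, ΔL, ΔJ).
Allowed pairs: 1 of 10.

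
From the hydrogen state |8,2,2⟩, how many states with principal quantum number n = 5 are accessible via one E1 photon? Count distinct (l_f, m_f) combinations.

4

E1 requires Δl = ±1, so l_f ∈ {1, 3}; with 0 ≤ l_f ≤ n_f−1 = 4, the allowed l_f values are {1, 3}.
For l_f = 1: m_f ∈ {m_i−1, m_i, m_i+1} ∩ [−1, 1] = {1} → 1 state.
For l_f = 3: m_f ∈ {m_i−1, m_i, m_i+1} ∩ [−3, 3] = {1, 2, 3} → 3 states.
Total: 4.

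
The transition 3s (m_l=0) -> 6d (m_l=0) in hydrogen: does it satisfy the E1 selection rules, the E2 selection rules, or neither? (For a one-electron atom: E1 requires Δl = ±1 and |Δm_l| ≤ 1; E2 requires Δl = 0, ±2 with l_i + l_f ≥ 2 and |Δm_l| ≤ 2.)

E2

Δl = 2 − 0 = +2; l_i + l_f = 2.
Δm_l = +0.
E1 (Δl = ±1, |Δm_l| ≤ 1): not satisfied.
E2 (Δl = 0,±2, l_i+l_f ≥ 2, |Δm_l| ≤ 2): satisfied.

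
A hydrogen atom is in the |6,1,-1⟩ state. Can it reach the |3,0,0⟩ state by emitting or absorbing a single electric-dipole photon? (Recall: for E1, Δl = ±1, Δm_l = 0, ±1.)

allowed

Initial l = 1, final l = 0, so Δl = -1. E1 requires Δl = ±1: ok.
Δm_l = 0 − (-1) = +1. E1 requires Δm_l = 0, ±1: ok.
All E1 selection rules are satisfied.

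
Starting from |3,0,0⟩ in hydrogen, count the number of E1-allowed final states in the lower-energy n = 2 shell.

3

E1 requires Δl = ±1, so l_f ∈ {-1, 1}; with 0 ≤ l_f ≤ n_f−1 = 1, the allowed l_f values are {1}.
For l_f = 1: m_f ∈ {m_i−1, m_i, m_i+1} ∩ [−1, 1] = {-1, 0, 1} → 3 states.
Total: 3.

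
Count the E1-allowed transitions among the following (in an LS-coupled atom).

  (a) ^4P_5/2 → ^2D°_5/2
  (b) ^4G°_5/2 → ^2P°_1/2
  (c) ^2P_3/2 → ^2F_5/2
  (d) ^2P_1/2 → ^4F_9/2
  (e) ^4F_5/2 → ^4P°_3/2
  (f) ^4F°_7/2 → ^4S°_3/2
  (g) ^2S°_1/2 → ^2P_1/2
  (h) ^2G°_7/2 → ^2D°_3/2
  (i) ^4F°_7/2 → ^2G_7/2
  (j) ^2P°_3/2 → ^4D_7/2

1

(a) forbidden (ΔS fails)
(b) forbidden (parity, ΔS, ΔL, ΔJ fail)
(c) forbidden (parity, ΔL fail)
(d) forbidden (parity, ΔS, ΔL, ΔJ fail)
(e) forbidden (ΔL fails)
(f) forbidden (parity, ΔL, ΔJ fail)
(g) allowed
(h) forbidden (parity, ΔL, ΔJ fail)
(i) forbidden (ΔS fails)
(j) forbidden (ΔS, ΔJ fail)
Total allowed: 1 of 10.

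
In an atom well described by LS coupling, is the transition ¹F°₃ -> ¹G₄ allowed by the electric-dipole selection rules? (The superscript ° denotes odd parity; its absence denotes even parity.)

ΔS = 0: S: 0 → 0 — ok.
Parity must change: odd → even — ok.
ΔJ = 0, ±1 (not J=0↔0): J: 3 → 4, ΔJ = +1 — ok.
ΔL = 0, ±1 (not L=0↔0): L: 3 → 4, ΔL = +1 — ok.
All four E1 rules are satisfied.

allowed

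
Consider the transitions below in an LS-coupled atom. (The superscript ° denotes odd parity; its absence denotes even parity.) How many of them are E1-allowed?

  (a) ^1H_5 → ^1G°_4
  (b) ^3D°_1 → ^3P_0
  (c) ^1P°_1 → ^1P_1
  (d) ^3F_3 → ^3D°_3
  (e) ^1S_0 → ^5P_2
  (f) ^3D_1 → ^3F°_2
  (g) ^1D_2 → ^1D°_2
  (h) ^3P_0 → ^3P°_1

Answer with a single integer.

(a) allowed
(b) allowed
(c) allowed
(d) allowed
(e) forbidden (parity, ΔS, ΔJ fail)
(f) allowed
(g) allowed
(h) allowed
Total allowed: 7 of 8.

7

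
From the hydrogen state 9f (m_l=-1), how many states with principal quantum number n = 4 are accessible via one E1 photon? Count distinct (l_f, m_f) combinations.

3

E1 requires Δl = ±1, so l_f ∈ {2, 4}; with 0 ≤ l_f ≤ n_f−1 = 3, the allowed l_f values are {2}.
For l_f = 2: m_f ∈ {m_i−1, m_i, m_i+1} ∩ [−2, 2] = {-2, -1, 0} → 3 states.
Total: 3.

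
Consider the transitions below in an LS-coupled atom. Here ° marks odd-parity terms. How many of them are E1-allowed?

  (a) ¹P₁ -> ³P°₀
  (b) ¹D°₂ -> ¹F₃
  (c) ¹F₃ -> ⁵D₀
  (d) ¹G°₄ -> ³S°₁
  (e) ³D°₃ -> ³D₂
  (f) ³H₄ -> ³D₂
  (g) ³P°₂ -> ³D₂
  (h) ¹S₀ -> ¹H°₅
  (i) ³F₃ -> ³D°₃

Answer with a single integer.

4

(a) forbidden (ΔS fails)
(b) allowed
(c) forbidden (parity, ΔS, ΔJ fail)
(d) forbidden (parity, ΔS, ΔL, ΔJ fail)
(e) allowed
(f) forbidden (parity, ΔL, ΔJ fail)
(g) allowed
(h) forbidden (ΔL, ΔJ fail)
(i) allowed
Total allowed: 4 of 9.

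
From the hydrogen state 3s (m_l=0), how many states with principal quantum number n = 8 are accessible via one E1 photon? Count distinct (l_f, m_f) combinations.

3

E1 requires Δl = ±1, so l_f ∈ {-1, 1}; with 0 ≤ l_f ≤ n_f−1 = 7, the allowed l_f values are {1}.
For l_f = 1: m_f ∈ {m_i−1, m_i, m_i+1} ∩ [−1, 1] = {-1, 0, 1} → 3 states.
Total: 3.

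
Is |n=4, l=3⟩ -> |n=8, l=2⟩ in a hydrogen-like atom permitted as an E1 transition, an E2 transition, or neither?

E1

Δl = 2 − 3 = -1; l_i + l_f = 5.
E1 (Δl = ±1): satisfied.
E2 (Δl = 0,±2, l_i+l_f ≥ 2): not satisfied.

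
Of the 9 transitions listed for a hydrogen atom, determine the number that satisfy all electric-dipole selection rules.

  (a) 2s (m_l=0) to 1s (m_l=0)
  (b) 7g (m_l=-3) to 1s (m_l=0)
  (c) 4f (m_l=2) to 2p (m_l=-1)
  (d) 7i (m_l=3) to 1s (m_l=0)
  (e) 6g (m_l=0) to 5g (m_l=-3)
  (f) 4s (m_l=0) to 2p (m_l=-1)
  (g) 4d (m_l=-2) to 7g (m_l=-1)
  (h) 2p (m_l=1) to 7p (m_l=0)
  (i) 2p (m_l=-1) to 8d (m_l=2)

(a) forbidden — Δl = +0 (E1 requires Δl = ±1)
(b) forbidden — Δl = -4 (E1 requires Δl = ±1); Δm_l = +3 (E1 requires Δm_l = 0, ±1)
(c) forbidden — Δl = -2 (E1 requires Δl = ±1); Δm_l = -3 (E1 requires Δm_l = 0, ±1)
(d) forbidden — Δl = -6 (E1 requires Δl = ±1); Δm_l = -3 (E1 requires Δm_l = 0, ±1)
(e) forbidden — Δl = +0 (E1 requires Δl = ±1); Δm_l = -3 (E1 requires Δm_l = 0, ±1)
(f) allowed
(g) forbidden — Δl = +2 (E1 requires Δl = ±1)
(h) forbidden — Δl = +0 (E1 requires Δl = ±1)
(i) forbidden — Δm_l = +3 (E1 requires Δm_l = 0, ±1)
Total allowed: 1 of 9.

1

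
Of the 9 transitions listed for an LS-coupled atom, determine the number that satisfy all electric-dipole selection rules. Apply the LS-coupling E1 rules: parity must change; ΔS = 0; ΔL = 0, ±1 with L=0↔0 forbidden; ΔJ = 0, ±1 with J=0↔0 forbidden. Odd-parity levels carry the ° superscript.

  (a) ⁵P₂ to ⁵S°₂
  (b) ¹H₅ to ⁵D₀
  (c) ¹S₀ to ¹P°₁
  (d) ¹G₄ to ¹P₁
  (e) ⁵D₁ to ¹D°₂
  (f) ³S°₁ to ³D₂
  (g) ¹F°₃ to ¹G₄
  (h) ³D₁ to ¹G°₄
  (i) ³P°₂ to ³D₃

4

(a) allowed
(b) forbidden (parity, ΔS, ΔL, ΔJ fail)
(c) allowed
(d) forbidden (parity, ΔL, ΔJ fail)
(e) forbidden (ΔS fails)
(f) forbidden (ΔL fails)
(g) allowed
(h) forbidden (ΔS, ΔL, ΔJ fail)
(i) allowed
Total allowed: 4 of 9.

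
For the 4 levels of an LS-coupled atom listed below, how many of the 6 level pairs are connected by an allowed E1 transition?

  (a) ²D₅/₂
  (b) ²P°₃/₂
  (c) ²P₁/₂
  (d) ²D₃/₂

3

(a)–(b): allowed.
(a)–(c): forbidden (parity, ΔJ).
(a)–(d): forbidden (parity).
(b)–(c): allowed.
(b)–(d): allowed.
(c)–(d): forbidden (parity).
Allowed pairs: 3 of 6.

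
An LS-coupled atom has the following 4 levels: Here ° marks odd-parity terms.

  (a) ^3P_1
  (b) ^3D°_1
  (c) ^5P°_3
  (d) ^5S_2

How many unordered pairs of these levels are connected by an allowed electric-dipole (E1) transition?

2

(a)–(b): allowed.
(a)–(c): forbidden (ΔS, ΔJ).
(a)–(d): forbidden (parity, ΔS).
(b)–(c): forbidden (parity, ΔS, ΔJ).
(b)–(d): forbidden (ΔS, ΔL).
(c)–(d): allowed.
Allowed pairs: 2 of 6.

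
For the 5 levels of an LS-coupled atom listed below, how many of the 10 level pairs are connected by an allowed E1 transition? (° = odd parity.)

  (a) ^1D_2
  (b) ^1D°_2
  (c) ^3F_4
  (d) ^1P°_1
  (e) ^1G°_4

(a)–(b): allowed.
(a)–(c): forbidden (parity, ΔS, ΔJ).
(a)–(d): allowed.
(a)–(e): forbidden (ΔL, ΔJ).
(b)–(c): forbidden (ΔS, ΔJ).
(b)–(d): forbidden (parity).
(b)–(e): forbidden (parity, ΔL, ΔJ).
(c)–(d): forbidden (ΔS, ΔL, ΔJ).
(c)–(e): forbidden (ΔS).
(d)–(e): forbidden (parity, ΔL, ΔJ).
Allowed pairs: 2 of 10.

2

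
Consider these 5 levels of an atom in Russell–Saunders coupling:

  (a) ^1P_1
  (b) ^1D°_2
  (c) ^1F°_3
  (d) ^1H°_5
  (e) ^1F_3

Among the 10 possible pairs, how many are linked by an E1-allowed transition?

3

(a)–(b): allowed.
(a)–(c): forbidden (ΔL, ΔJ).
(a)–(d): forbidden (ΔL, ΔJ).
(a)–(e): forbidden (parity, ΔL, ΔJ).
(b)–(c): forbidden (parity).
(b)–(d): forbidden (parity, ΔL, ΔJ).
(b)–(e): allowed.
(c)–(d): forbidden (parity, ΔL, ΔJ).
(c)–(e): allowed.
(d)–(e): forbidden (ΔL, ΔJ).
Allowed pairs: 3 of 10.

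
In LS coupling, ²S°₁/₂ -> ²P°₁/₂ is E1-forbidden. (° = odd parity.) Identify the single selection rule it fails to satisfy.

parity

Initial level: S=1/2, L=0, J=1/2, parity odd. Final level: S=1/2, L=1, J=1/2, parity odd.
ΔS = 0: S: 1/2 → 1/2 — passes.
ΔJ = 0, ±1 (not J=0↔0): J: 1/2 → 1/2, ΔJ = +0 — passes.
ΔL = 0, ±1 (not L=0↔0): L: 0 → 1, ΔL = +1 — passes.
Parity must change: odd → odd — fails.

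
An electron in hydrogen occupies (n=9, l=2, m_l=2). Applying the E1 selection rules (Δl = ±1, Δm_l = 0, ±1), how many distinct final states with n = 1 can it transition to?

E1 requires l_f ∈ {1, 3}, but neither lies in [0, 0], so no final state is reachable.
Total: 0.

0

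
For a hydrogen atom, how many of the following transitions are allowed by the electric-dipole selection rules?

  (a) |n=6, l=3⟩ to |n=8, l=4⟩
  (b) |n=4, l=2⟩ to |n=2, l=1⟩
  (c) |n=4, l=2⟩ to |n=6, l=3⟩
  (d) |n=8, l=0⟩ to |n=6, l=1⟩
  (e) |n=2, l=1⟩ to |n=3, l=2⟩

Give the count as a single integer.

(a) allowed
(b) allowed
(c) allowed
(d) allowed
(e) allowed
Total allowed: 5 of 5.

5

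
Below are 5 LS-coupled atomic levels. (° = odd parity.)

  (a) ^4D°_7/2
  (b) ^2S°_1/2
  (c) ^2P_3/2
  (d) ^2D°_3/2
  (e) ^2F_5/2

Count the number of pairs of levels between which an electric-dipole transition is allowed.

(a)–(b): forbidden (parity, ΔS, ΔL, ΔJ).
(a)–(c): forbidden (ΔS, ΔJ).
(a)–(d): forbidden (parity, ΔS, ΔJ).
(a)–(e): forbidden (ΔS).
(b)–(c): allowed.
(b)–(d): forbidden (parity, ΔL).
(b)–(e): forbidden (ΔL, ΔJ).
(c)–(d): allowed.
(c)–(e): forbidden (parity, ΔL).
(d)–(e): allowed.
Allowed pairs: 3 of 10.

3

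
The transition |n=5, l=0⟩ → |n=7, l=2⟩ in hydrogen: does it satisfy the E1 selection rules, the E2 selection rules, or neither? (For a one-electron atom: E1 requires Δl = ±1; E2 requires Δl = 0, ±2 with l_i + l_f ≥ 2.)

Δl = 2 − 0 = +2; l_i + l_f = 2.
E1 (Δl = ±1): not satisfied.
E2 (Δl = 0,±2, l_i+l_f ≥ 2): satisfied.

E2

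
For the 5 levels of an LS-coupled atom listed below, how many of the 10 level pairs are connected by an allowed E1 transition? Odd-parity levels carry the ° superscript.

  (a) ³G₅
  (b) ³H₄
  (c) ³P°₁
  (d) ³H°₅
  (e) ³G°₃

3

(a)–(b): forbidden (parity).
(a)–(c): forbidden (ΔL, ΔJ).
(a)–(d): allowed.
(a)–(e): forbidden (ΔJ).
(b)–(c): forbidden (ΔL, ΔJ).
(b)–(d): allowed.
(b)–(e): allowed.
(c)–(d): forbidden (parity, ΔL, ΔJ).
(c)–(e): forbidden (parity, ΔL, ΔJ).
(d)–(e): forbidden (parity, ΔJ).
Allowed pairs: 3 of 10.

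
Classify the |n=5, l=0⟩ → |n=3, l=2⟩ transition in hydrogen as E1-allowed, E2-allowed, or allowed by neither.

Δl = 2 − 0 = +2; l_i + l_f = 2.
E1 (Δl = ±1): not satisfied.
E2 (Δl = 0,±2, l_i+l_f ≥ 2): satisfied.

E2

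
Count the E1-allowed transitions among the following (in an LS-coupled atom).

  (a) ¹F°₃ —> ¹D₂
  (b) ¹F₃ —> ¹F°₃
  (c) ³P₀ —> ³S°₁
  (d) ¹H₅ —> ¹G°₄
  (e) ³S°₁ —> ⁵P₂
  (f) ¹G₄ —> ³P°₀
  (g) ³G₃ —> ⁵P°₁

(a) allowed
(b) allowed
(c) allowed
(d) allowed
(e) forbidden (ΔS fails)
(f) forbidden (ΔS, ΔL, ΔJ fail)
(g) forbidden (ΔS, ΔL, ΔJ fail)
Total allowed: 4 of 7.

4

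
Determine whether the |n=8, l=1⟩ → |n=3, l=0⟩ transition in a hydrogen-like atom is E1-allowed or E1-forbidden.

Δl = 0 − 1 = -1; the E1 rule Δl = ±1 is ✓.
All E1 selection rules are satisfied.

allowed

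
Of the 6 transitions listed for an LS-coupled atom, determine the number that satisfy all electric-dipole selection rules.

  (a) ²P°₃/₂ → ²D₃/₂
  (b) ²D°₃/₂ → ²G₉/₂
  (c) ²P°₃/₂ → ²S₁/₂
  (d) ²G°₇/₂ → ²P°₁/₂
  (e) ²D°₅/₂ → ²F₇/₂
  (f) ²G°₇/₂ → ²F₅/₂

(a) allowed
(b) forbidden (ΔL, ΔJ fail)
(c) allowed
(d) forbidden (parity, ΔL, ΔJ fail)
(e) allowed
(f) allowed
Total allowed: 4 of 6.

4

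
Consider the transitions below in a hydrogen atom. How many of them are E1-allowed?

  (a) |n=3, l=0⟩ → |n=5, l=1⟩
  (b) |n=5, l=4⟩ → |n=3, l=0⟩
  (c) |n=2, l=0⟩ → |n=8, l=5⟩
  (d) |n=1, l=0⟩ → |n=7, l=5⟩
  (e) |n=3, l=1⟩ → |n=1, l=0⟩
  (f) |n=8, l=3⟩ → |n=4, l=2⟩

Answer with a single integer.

3

(a) allowed
(b) forbidden — Δl = -4 (E1 requires Δl = ±1)
(c) forbidden — Δl = +5 (E1 requires Δl = ±1)
(d) forbidden — Δl = +5 (E1 requires Δl = ±1)
(e) allowed
(f) allowed
Total allowed: 3 of 6.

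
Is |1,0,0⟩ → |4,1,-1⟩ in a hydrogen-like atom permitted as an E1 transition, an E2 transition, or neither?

Δl = 1 − 0 = +1; l_i + l_f = 1.
Δm_l = -1.
E1 (Δl = ±1, |Δm_l| ≤ 1): satisfied.
E2 (Δl = 0,±2, l_i+l_f ≥ 2, |Δm_l| ≤ 2): not satisfied.

E1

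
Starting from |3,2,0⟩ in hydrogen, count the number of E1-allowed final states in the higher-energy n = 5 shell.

E1 requires Δl = ±1, so l_f ∈ {1, 3}; with 0 ≤ l_f ≤ n_f−1 = 4, the allowed l_f values are {1, 3}.
For l_f = 1: m_f ∈ {m_i−1, m_i, m_i+1} ∩ [−1, 1] = {-1, 0, 1} → 3 states.
For l_f = 3: m_f ∈ {m_i−1, m_i, m_i+1} ∩ [−3, 3] = {-1, 0, 1} → 3 states.
Total: 6.

6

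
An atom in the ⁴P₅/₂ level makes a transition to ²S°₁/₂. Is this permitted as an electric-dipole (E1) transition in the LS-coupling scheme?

Parity must change: even → odd — satisfied.
ΔS = 0: S: 3/2 → 1/2 — violated.
ΔL = 0, ±1 (not L=0↔0): L: 1 → 0, ΔL = -1 — satisfied.
ΔJ = 0, ±1 (not J=0↔0): J: 5/2 → 1/2, ΔJ = -2 — violated.
Rule(s) violated: ΔS, ΔJ.

forbidden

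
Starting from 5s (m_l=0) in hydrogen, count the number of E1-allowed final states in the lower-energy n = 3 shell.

3

E1 requires Δl = ±1, so l_f ∈ {-1, 1}; with 0 ≤ l_f ≤ n_f−1 = 2, the allowed l_f values are {1}.
For l_f = 1: m_f ∈ {m_i−1, m_i, m_i+1} ∩ [−1, 1] = {-1, 0, 1} → 3 states.
Total: 3.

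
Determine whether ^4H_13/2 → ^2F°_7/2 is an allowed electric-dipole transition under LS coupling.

Reading off the term symbols: S 3/2→1/2, L 5→3, J 13/2→7/2, parity even→odd.
Parity must change: even → odd — satisfied.
ΔS = 0: S: 3/2 → 1/2 — violated.
ΔL = 0, ±1 (not L=0↔0): L: 5 → 3, ΔL = -2 — violated.
ΔJ = 0, ±1 (not J=0↔0): J: 13/2 → 7/2, ΔJ = -3 — violated.
Rule(s) violated: ΔS, ΔL, ΔJ.

forbidden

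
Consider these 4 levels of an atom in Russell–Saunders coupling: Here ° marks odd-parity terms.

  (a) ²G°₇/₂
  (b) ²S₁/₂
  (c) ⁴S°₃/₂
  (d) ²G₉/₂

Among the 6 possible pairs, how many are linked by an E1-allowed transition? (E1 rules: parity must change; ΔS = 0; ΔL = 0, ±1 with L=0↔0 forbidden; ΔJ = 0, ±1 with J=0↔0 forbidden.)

(a)–(b): forbidden (ΔL, ΔJ).
(a)–(c): forbidden (parity, ΔS, ΔL, ΔJ).
(a)–(d): allowed.
(b)–(c): forbidden (ΔS, ΔL).
(b)–(d): forbidden (parity, ΔL, ΔJ).
(c)–(d): forbidden (ΔS, ΔL, ΔJ).
Allowed pairs: 1 of 6.

1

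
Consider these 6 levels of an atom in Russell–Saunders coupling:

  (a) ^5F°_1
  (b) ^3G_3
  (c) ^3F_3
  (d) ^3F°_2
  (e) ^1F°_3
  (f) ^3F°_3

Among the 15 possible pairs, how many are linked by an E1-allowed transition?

4

(a)–(b): forbidden (ΔS, ΔJ).
(a)–(c): forbidden (ΔS, ΔJ).
(a)–(d): forbidden (parity, ΔS).
(a)–(e): forbidden (parity, ΔS, ΔJ).
(a)–(f): forbidden (parity, ΔS, ΔJ).
(b)–(c): forbidden (parity).
(b)–(d): allowed.
(b)–(e): forbidden (ΔS).
(b)–(f): allowed.
(c)–(d): allowed.
(c)–(e): forbidden (ΔS).
(c)–(f): allowed.
(d)–(e): forbidden (parity, ΔS).
(d)–(f): forbidden (parity).
(e)–(f): forbidden (parity, ΔS).
Allowed pairs: 4 of 15.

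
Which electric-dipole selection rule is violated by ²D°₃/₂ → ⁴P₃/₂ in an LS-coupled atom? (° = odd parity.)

Initial level: S=1/2, L=2, J=3/2, parity odd. Final level: S=3/2, L=1, J=3/2, parity even.
Parity must change: odd → even — passes.
ΔS = 0: S: 1/2 → 3/2 — fails.
ΔL = 0, ±1 (not L=0↔0): L: 2 → 1, ΔL = -1 — passes.
ΔJ = 0, ±1 (not J=0↔0): J: 3/2 → 3/2, ΔJ = +0 — passes.

the ΔS = 0 rule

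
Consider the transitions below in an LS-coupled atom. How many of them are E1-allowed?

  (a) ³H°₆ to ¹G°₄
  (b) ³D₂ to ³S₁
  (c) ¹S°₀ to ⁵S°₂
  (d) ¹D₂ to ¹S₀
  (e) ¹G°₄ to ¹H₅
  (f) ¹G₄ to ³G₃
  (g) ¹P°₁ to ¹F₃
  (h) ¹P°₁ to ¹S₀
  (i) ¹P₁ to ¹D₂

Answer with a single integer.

2

(a) forbidden (parity, ΔS, ΔJ fail)
(b) forbidden (parity, ΔL fail)
(c) forbidden (parity, ΔS, ΔL, ΔJ fail)
(d) forbidden (parity, ΔL, ΔJ fail)
(e) allowed
(f) forbidden (parity, ΔS fail)
(g) forbidden (ΔL, ΔJ fail)
(h) allowed
(i) forbidden (parity fails)
Total allowed: 2 of 9.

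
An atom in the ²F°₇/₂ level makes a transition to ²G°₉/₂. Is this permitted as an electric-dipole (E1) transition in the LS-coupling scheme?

forbidden

Parity must change: odd → odd — fails.
ΔS = 0: S: 1/2 → 1/2 — passes.
ΔL = 0, ±1 (not L=0↔0): L: 3 → 4, ΔL = +1 — passes.
ΔJ = 0, ±1 (not J=0↔0): J: 7/2 → 9/2, ΔJ = +1 — passes.
Rule(s) violated: parity.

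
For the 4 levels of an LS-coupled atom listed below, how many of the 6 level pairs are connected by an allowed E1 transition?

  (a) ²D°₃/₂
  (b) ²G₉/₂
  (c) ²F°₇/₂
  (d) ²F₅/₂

(a)–(b): forbidden (ΔL, ΔJ).
(a)–(c): forbidden (parity, ΔJ).
(a)–(d): allowed.
(b)–(c): allowed.
(b)–(d): forbidden (parity, ΔJ).
(c)–(d): allowed.
Allowed pairs: 3 of 6.

3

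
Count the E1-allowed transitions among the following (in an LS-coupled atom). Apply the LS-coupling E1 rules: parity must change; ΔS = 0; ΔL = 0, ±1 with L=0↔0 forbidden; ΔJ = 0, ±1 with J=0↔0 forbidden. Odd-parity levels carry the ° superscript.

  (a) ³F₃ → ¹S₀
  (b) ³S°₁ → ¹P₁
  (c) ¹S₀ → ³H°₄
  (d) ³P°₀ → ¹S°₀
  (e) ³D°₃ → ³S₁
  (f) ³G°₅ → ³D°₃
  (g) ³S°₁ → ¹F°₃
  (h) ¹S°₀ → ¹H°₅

(a) forbidden (parity, ΔS, ΔL, ΔJ fail)
(b) forbidden (ΔS fails)
(c) forbidden (ΔS, ΔL, ΔJ fail)
(d) forbidden (parity, ΔS, ΔJ fail)
(e) forbidden (ΔL, ΔJ fail)
(f) forbidden (parity, ΔL, ΔJ fail)
(g) forbidden (parity, ΔS, ΔL, ΔJ fail)
(h) forbidden (parity, ΔL, ΔJ fail)
Total allowed: 0 of 8.

0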